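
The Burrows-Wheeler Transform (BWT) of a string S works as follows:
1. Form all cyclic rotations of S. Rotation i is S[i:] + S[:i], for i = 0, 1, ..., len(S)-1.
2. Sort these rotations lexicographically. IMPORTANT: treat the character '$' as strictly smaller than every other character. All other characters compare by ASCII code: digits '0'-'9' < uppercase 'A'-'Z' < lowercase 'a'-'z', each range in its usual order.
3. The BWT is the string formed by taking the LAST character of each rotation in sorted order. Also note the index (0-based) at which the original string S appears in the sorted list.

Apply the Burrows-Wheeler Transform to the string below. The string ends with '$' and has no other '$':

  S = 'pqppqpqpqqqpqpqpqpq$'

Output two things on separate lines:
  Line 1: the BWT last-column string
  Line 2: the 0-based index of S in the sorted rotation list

Answer: qqq$qqqpqqpppppqppqp
3

Derivation:
All 20 rotations (rotation i = S[i:]+S[:i]):
  rot[0] = pqppqpqpqqqpqpqpqpq$
  rot[1] = qppqpqpqqqpqpqpqpq$p
  rot[2] = ppqpqpqqqpqpqpqpq$pq
  rot[3] = pqpqpqqqpqpqpqpq$pqp
  rot[4] = qpqpqqqpqpqpqpq$pqpp
  rot[5] = pqpqqqpqpqpqpq$pqppq
  rot[6] = qpqqqpqpqpqpq$pqppqp
  rot[7] = pqqqpqpqpqpq$pqppqpq
  rot[8] = qqqpqpqpqpq$pqppqpqp
  rot[9] = qqpqpqpqpq$pqppqpqpq
  rot[10] = qpqpqpqpq$pqppqpqpqq
  rot[11] = pqpqpqpq$pqppqpqpqqq
  rot[12] = qpqpqpq$pqppqpqpqqqp
  rot[13] = pqpqpq$pqppqpqpqqqpq
  rot[14] = qpqpq$pqppqpqpqqqpqp
  rot[15] = pqpq$pqppqpqpqqqpqpq
  rot[16] = qpq$pqppqpqpqqqpqpqp
  rot[17] = pq$pqppqpqpqqqpqpqpq
  rot[18] = q$pqppqpqpqqqpqpqpqp
  rot[19] = $pqppqpqpqqqpqpqpqpq
Sorted (with $ < everything):
  sorted[0] = $pqppqpqpqqqpqpqpqpq  (last char: 'q')
  sorted[1] = ppqpqpqqqpqpqpqpq$pq  (last char: 'q')
  sorted[2] = pq$pqppqpqpqqqpqpqpq  (last char: 'q')
  sorted[3] = pqppqpqpqqqpqpqpqpq$  (last char: '$')
  sorted[4] = pqpq$pqppqpqpqqqpqpq  (last char: 'q')
  sorted[5] = pqpqpq$pqppqpqpqqqpq  (last char: 'q')
  sorted[6] = pqpqpqpq$pqppqpqpqqq  (last char: 'q')
  sorted[7] = pqpqpqqqpqpqpqpq$pqp  (last char: 'p')
  sorted[8] = pqpqqqpqpqpqpq$pqppq  (last char: 'q')
  sorted[9] = pqqqpqpqpqpq$pqppqpq  (last char: 'q')
  sorted[10] = q$pqppqpqpqqqpqpqpqp  (last char: 'p')
  sorted[11] = qppqpqpqqqpqpqpqpq$p  (last char: 'p')
  sorted[12] = qpq$pqppqpqpqqqpqpqp  (last char: 'p')
  sorted[13] = qpqpq$pqppqpqpqqqpqp  (last char: 'p')
  sorted[14] = qpqpqpq$pqppqpqpqqqp  (last char: 'p')
  sorted[15] = qpqpqpqpq$pqppqpqpqq  (last char: 'q')
  sorted[16] = qpqpqqqpqpqpqpq$pqpp  (last char: 'p')
  sorted[17] = qpqqqpqpqpqpq$pqppqp  (last char: 'p')
  sorted[18] = qqpqpqpqpq$pqppqpqpq  (last char: 'q')
  sorted[19] = qqqpqpqpqpq$pqppqpqp  (last char: 'p')
Last column: qqq$qqqpqqpppppqppqp
Original string S is at sorted index 3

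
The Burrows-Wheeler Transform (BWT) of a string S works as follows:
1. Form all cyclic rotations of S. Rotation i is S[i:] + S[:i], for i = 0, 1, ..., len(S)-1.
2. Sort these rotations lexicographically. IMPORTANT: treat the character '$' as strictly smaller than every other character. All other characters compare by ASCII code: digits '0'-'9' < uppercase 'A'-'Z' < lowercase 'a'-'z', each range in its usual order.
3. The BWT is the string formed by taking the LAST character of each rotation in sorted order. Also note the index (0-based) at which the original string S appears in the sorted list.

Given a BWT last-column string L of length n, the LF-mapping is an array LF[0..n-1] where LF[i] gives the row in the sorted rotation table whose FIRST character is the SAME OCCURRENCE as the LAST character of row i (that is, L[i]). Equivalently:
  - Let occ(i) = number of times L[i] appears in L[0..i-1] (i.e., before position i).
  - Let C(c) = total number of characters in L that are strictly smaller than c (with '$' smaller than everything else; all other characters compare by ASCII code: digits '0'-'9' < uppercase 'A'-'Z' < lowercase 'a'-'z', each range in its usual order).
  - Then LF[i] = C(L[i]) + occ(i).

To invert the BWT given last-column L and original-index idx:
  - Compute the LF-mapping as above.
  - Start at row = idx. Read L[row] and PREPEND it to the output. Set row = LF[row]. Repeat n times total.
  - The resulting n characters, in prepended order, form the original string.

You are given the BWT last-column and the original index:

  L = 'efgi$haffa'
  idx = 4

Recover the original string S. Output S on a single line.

Answer: fafhfgaie$

Derivation:
LF mapping: 3 4 7 9 0 8 1 5 6 2
Walk LF starting at row 4, prepending L[row]:
  step 1: row=4, L[4]='$', prepend. Next row=LF[4]=0
  step 2: row=0, L[0]='e', prepend. Next row=LF[0]=3
  step 3: row=3, L[3]='i', prepend. Next row=LF[3]=9
  step 4: row=9, L[9]='a', prepend. Next row=LF[9]=2
  step 5: row=2, L[2]='g', prepend. Next row=LF[2]=7
  step 6: row=7, L[7]='f', prepend. Next row=LF[7]=5
  step 7: row=5, L[5]='h', prepend. Next row=LF[5]=8
  step 8: row=8, L[8]='f', prepend. Next row=LF[8]=6
  step 9: row=6, L[6]='a', prepend. Next row=LF[6]=1
  step 10: row=1, L[1]='f', prepend. Next row=LF[1]=4
Reversed output: fafhfgaie$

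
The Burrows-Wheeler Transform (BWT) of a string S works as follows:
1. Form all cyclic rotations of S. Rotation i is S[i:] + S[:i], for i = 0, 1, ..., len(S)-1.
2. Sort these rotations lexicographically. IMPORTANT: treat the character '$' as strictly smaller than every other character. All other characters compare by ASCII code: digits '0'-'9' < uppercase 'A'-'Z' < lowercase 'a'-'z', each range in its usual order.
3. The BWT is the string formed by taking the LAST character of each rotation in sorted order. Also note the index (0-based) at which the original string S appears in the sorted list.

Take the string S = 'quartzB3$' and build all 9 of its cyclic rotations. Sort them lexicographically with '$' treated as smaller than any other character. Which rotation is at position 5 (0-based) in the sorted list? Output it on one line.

Answer: rtzB3$qua

Derivation:
All 9 rotations (rotation i = S[i:]+S[:i]):
  rot[0] = quartzB3$
  rot[1] = uartzB3$q
  rot[2] = artzB3$qu
  rot[3] = rtzB3$qua
  rot[4] = tzB3$quar
  rot[5] = zB3$quart
  rot[6] = B3$quartz
  rot[7] = 3$quartzB
  rot[8] = $quartzB3
Sorted (with $ < everything):
  sorted[0] = $quartzB3
  sorted[1] = 3$quartzB
  sorted[2] = B3$quartz
  sorted[3] = artzB3$qu
  sorted[4] = quartzB3$
  sorted[5] = rtzB3$qua
  sorted[6] = tzB3$quar
  sorted[7] = uartzB3$q
  sorted[8] = zB3$quart
sorted[5] = rtzB3$qua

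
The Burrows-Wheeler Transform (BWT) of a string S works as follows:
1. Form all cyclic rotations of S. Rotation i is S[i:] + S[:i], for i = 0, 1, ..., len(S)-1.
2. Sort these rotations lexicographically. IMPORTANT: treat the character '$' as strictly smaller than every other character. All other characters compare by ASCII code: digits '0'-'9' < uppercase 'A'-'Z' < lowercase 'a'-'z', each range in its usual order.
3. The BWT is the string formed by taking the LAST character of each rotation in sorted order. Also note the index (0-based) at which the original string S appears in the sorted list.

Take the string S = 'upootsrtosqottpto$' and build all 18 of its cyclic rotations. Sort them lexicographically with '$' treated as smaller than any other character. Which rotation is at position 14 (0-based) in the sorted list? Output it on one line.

Answer: tpto$upootsrtosqot

Derivation:
All 18 rotations (rotation i = S[i:]+S[:i]):
  rot[0] = upootsrtosqottpto$
  rot[1] = pootsrtosqottpto$u
  rot[2] = ootsrtosqottpto$up
  rot[3] = otsrtosqottpto$upo
  rot[4] = tsrtosqottpto$upoo
  rot[5] = srtosqottpto$upoot
  rot[6] = rtosqottpto$upoots
  rot[7] = tosqottpto$upootsr
  rot[8] = osqottpto$upootsrt
  rot[9] = sqottpto$upootsrto
  rot[10] = qottpto$upootsrtos
  rot[11] = ottpto$upootsrtosq
  rot[12] = ttpto$upootsrtosqo
  rot[13] = tpto$upootsrtosqot
  rot[14] = pto$upootsrtosqott
  rot[15] = to$upootsrtosqottp
  rot[16] = o$upootsrtosqottpt
  rot[17] = $upootsrtosqottpto
Sorted (with $ < everything):
  sorted[0] = $upootsrtosqottpto
  sorted[1] = o$upootsrtosqottpt
  sorted[2] = ootsrtosqottpto$up
  sorted[3] = osqottpto$upootsrt
  sorted[4] = otsrtosqottpto$upo
  sorted[5] = ottpto$upootsrtosq
  sorted[6] = pootsrtosqottpto$u
  sorted[7] = pto$upootsrtosqott
  sorted[8] = qottpto$upootsrtos
  sorted[9] = rtosqottpto$upoots
  sorted[10] = sqottpto$upootsrto
  sorted[11] = srtosqottpto$upoot
  sorted[12] = to$upootsrtosqottp
  sorted[13] = tosqottpto$upootsr
  sorted[14] = tpto$upootsrtosqot
  sorted[15] = tsrtosqottpto$upoo
  sorted[16] = ttpto$upootsrtosqo
  sorted[17] = upootsrtosqottpto$
sorted[14] = tpto$upootsrtosqot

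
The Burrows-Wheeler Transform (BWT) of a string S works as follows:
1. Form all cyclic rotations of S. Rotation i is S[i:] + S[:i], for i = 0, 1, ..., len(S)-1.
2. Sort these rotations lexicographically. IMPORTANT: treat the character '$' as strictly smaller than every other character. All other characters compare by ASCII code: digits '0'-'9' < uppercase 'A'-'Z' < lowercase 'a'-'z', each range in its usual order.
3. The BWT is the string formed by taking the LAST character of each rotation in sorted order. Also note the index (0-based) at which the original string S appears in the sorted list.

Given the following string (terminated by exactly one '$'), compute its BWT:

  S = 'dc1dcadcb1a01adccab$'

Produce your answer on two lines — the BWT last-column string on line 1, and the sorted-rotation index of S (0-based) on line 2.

Answer: bab0c1cc1acdcddd$1aa
16

Derivation:
All 20 rotations (rotation i = S[i:]+S[:i]):
  rot[0] = dc1dcadcb1a01adccab$
  rot[1] = c1dcadcb1a01adccab$d
  rot[2] = 1dcadcb1a01adccab$dc
  rot[3] = dcadcb1a01adccab$dc1
  rot[4] = cadcb1a01adccab$dc1d
  rot[5] = adcb1a01adccab$dc1dc
  rot[6] = dcb1a01adccab$dc1dca
  rot[7] = cb1a01adccab$dc1dcad
  rot[8] = b1a01adccab$dc1dcadc
  rot[9] = 1a01adccab$dc1dcadcb
  rot[10] = a01adccab$dc1dcadcb1
  rot[11] = 01adccab$dc1dcadcb1a
  rot[12] = 1adccab$dc1dcadcb1a0
  rot[13] = adccab$dc1dcadcb1a01
  rot[14] = dccab$dc1dcadcb1a01a
  rot[15] = ccab$dc1dcadcb1a01ad
  rot[16] = cab$dc1dcadcb1a01adc
  rot[17] = ab$dc1dcadcb1a01adcc
  rot[18] = b$dc1dcadcb1a01adcca
  rot[19] = $dc1dcadcb1a01adccab
Sorted (with $ < everything):
  sorted[0] = $dc1dcadcb1a01adccab  (last char: 'b')
  sorted[1] = 01adccab$dc1dcadcb1a  (last char: 'a')
  sorted[2] = 1a01adccab$dc1dcadcb  (last char: 'b')
  sorted[3] = 1adccab$dc1dcadcb1a0  (last char: '0')
  sorted[4] = 1dcadcb1a01adccab$dc  (last char: 'c')
  sorted[5] = a01adccab$dc1dcadcb1  (last char: '1')
  sorted[6] = ab$dc1dcadcb1a01adcc  (last char: 'c')
  sorted[7] = adcb1a01adccab$dc1dc  (last char: 'c')
  sorted[8] = adccab$dc1dcadcb1a01  (last char: '1')
  sorted[9] = b$dc1dcadcb1a01adcca  (last char: 'a')
  sorted[10] = b1a01adccab$dc1dcadc  (last char: 'c')
  sorted[11] = c1dcadcb1a01adccab$d  (last char: 'd')
  sorted[12] = cab$dc1dcadcb1a01adc  (last char: 'c')
  sorted[13] = cadcb1a01adccab$dc1d  (last char: 'd')
  sorted[14] = cb1a01adccab$dc1dcad  (last char: 'd')
  sorted[15] = ccab$dc1dcadcb1a01ad  (last char: 'd')
  sorted[16] = dc1dcadcb1a01adccab$  (last char: '$')
  sorted[17] = dcadcb1a01adccab$dc1  (last char: '1')
  sorted[18] = dcb1a01adccab$dc1dca  (last char: 'a')
  sorted[19] = dccab$dc1dcadcb1a01a  (last char: 'a')
Last column: bab0c1cc1acdcddd$1aa
Original string S is at sorted index 16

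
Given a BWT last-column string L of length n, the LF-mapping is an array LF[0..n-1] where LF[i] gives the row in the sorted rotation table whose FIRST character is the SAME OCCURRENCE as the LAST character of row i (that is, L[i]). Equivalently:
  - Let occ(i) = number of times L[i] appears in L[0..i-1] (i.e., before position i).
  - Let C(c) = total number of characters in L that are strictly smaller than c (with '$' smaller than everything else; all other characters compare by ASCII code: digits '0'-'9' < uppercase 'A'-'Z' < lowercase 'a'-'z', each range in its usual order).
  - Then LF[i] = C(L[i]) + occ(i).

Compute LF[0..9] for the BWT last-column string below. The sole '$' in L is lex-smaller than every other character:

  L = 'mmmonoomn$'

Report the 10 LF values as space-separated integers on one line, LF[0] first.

Char counts: '$':1, 'm':4, 'n':2, 'o':3
C (first-col start): C('$')=0, C('m')=1, C('n')=5, C('o')=7
L[0]='m': occ=0, LF[0]=C('m')+0=1+0=1
L[1]='m': occ=1, LF[1]=C('m')+1=1+1=2
L[2]='m': occ=2, LF[2]=C('m')+2=1+2=3
L[3]='o': occ=0, LF[3]=C('o')+0=7+0=7
L[4]='n': occ=0, LF[4]=C('n')+0=5+0=5
L[5]='o': occ=1, LF[5]=C('o')+1=7+1=8
L[6]='o': occ=2, LF[6]=C('o')+2=7+2=9
L[7]='m': occ=3, LF[7]=C('m')+3=1+3=4
L[8]='n': occ=1, LF[8]=C('n')+1=5+1=6
L[9]='$': occ=0, LF[9]=C('$')+0=0+0=0

Answer: 1 2 3 7 5 8 9 4 6 0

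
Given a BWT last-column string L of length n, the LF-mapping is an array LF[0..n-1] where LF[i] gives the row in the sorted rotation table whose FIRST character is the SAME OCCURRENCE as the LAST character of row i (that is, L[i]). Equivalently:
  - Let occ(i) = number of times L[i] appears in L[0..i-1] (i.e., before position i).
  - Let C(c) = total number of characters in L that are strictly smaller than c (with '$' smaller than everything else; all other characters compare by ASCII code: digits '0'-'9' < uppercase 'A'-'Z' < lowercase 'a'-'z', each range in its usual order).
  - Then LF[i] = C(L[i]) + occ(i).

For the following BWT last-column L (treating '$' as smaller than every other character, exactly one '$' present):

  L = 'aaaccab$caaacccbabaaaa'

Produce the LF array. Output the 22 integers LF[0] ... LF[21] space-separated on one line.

Char counts: '$':1, 'a':12, 'b':3, 'c':6
C (first-col start): C('$')=0, C('a')=1, C('b')=13, C('c')=16
L[0]='a': occ=0, LF[0]=C('a')+0=1+0=1
L[1]='a': occ=1, LF[1]=C('a')+1=1+1=2
L[2]='a': occ=2, LF[2]=C('a')+2=1+2=3
L[3]='c': occ=0, LF[3]=C('c')+0=16+0=16
L[4]='c': occ=1, LF[4]=C('c')+1=16+1=17
L[5]='a': occ=3, LF[5]=C('a')+3=1+3=4
L[6]='b': occ=0, LF[6]=C('b')+0=13+0=13
L[7]='$': occ=0, LF[7]=C('$')+0=0+0=0
L[8]='c': occ=2, LF[8]=C('c')+2=16+2=18
L[9]='a': occ=4, LF[9]=C('a')+4=1+4=5
L[10]='a': occ=5, LF[10]=C('a')+5=1+5=6
L[11]='a': occ=6, LF[11]=C('a')+6=1+6=7
L[12]='c': occ=3, LF[12]=C('c')+3=16+3=19
L[13]='c': occ=4, LF[13]=C('c')+4=16+4=20
L[14]='c': occ=5, LF[14]=C('c')+5=16+5=21
L[15]='b': occ=1, LF[15]=C('b')+1=13+1=14
L[16]='a': occ=7, LF[16]=C('a')+7=1+7=8
L[17]='b': occ=2, LF[17]=C('b')+2=13+2=15
L[18]='a': occ=8, LF[18]=C('a')+8=1+8=9
L[19]='a': occ=9, LF[19]=C('a')+9=1+9=10
L[20]='a': occ=10, LF[20]=C('a')+10=1+10=11
L[21]='a': occ=11, LF[21]=C('a')+11=1+11=12

Answer: 1 2 3 16 17 4 13 0 18 5 6 7 19 20 21 14 8 15 9 10 11 12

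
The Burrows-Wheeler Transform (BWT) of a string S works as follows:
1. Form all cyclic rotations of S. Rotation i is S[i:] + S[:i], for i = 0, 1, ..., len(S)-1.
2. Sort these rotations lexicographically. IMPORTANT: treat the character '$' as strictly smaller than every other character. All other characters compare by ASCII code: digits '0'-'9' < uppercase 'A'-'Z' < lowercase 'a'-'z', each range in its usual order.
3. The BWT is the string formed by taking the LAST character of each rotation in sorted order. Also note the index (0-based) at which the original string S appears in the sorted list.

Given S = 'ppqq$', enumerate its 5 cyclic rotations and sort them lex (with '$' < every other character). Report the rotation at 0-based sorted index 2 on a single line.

All 5 rotations (rotation i = S[i:]+S[:i]):
  rot[0] = ppqq$
  rot[1] = pqq$p
  rot[2] = qq$pp
  rot[3] = q$ppq
  rot[4] = $ppqq
Sorted (with $ < everything):
  sorted[0] = $ppqq
  sorted[1] = ppqq$
  sorted[2] = pqq$p
  sorted[3] = q$ppq
  sorted[4] = qq$pp
sorted[2] = pqq$p

Answer: pqq$p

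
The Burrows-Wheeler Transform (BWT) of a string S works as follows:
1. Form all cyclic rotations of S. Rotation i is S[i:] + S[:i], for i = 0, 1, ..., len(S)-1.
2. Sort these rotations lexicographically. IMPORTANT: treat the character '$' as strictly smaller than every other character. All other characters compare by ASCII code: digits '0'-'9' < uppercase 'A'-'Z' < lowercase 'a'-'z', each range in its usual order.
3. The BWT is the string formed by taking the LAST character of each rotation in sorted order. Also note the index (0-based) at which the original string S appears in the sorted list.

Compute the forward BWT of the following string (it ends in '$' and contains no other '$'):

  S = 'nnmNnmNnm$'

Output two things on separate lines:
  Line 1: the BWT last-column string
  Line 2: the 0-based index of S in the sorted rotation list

All 10 rotations (rotation i = S[i:]+S[:i]):
  rot[0] = nnmNnmNnm$
  rot[1] = nmNnmNnm$n
  rot[2] = mNnmNnm$nn
  rot[3] = NnmNnm$nnm
  rot[4] = nmNnm$nnmN
  rot[5] = mNnm$nnmNn
  rot[6] = Nnm$nnmNnm
  rot[7] = nm$nnmNnmN
  rot[8] = m$nnmNnmNn
  rot[9] = $nnmNnmNnm
Sorted (with $ < everything):
  sorted[0] = $nnmNnmNnm  (last char: 'm')
  sorted[1] = Nnm$nnmNnm  (last char: 'm')
  sorted[2] = NnmNnm$nnm  (last char: 'm')
  sorted[3] = m$nnmNnmNn  (last char: 'n')
  sorted[4] = mNnm$nnmNn  (last char: 'n')
  sorted[5] = mNnmNnm$nn  (last char: 'n')
  sorted[6] = nm$nnmNnmN  (last char: 'N')
  sorted[7] = nmNnm$nnmN  (last char: 'N')
  sorted[8] = nmNnmNnm$n  (last char: 'n')
  sorted[9] = nnmNnmNnm$  (last char: '$')
Last column: mmmnnnNNn$
Original string S is at sorted index 9

Answer: mmmnnnNNn$
9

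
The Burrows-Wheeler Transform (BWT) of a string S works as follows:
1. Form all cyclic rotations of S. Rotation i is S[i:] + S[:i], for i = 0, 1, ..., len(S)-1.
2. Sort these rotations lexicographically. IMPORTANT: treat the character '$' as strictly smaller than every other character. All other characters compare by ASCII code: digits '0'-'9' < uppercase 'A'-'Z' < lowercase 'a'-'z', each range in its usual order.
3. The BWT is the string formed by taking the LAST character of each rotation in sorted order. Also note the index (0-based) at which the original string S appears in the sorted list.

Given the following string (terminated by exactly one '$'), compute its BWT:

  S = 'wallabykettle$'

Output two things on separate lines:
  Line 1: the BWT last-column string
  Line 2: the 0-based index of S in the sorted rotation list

Answer: elwalkyltate$b
12

Derivation:
All 14 rotations (rotation i = S[i:]+S[:i]):
  rot[0] = wallabykettle$
  rot[1] = allabykettle$w
  rot[2] = llabykettle$wa
  rot[3] = labykettle$wal
  rot[4] = abykettle$wall
  rot[5] = bykettle$walla
  rot[6] = ykettle$wallab
  rot[7] = kettle$wallaby
  rot[8] = ettle$wallabyk
  rot[9] = ttle$wallabyke
  rot[10] = tle$wallabyket
  rot[11] = le$wallabykett
  rot[12] = e$wallabykettl
  rot[13] = $wallabykettle
Sorted (with $ < everything):
  sorted[0] = $wallabykettle  (last char: 'e')
  sorted[1] = abykettle$wall  (last char: 'l')
  sorted[2] = allabykettle$w  (last char: 'w')
  sorted[3] = bykettle$walla  (last char: 'a')
  sorted[4] = e$wallabykettl  (last char: 'l')
  sorted[5] = ettle$wallabyk  (last char: 'k')
  sorted[6] = kettle$wallaby  (last char: 'y')
  sorted[7] = labykettle$wal  (last char: 'l')
  sorted[8] = le$wallabykett  (last char: 't')
  sorted[9] = llabykettle$wa  (last char: 'a')
  sorted[10] = tle$wallabyket  (last char: 't')
  sorted[11] = ttle$wallabyke  (last char: 'e')
  sorted[12] = wallabykettle$  (last char: '$')
  sorted[13] = ykettle$wallab  (last char: 'b')
Last column: elwalkyltate$b
Original string S is at sorted index 12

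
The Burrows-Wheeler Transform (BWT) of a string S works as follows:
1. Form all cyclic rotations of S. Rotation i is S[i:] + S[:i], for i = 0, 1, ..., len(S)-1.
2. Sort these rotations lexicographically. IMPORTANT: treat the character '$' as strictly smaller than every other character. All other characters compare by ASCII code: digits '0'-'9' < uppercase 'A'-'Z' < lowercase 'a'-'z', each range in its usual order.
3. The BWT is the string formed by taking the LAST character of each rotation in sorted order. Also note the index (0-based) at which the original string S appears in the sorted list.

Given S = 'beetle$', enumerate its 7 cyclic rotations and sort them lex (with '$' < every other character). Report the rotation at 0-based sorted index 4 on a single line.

Answer: etle$be

Derivation:
All 7 rotations (rotation i = S[i:]+S[:i]):
  rot[0] = beetle$
  rot[1] = eetle$b
  rot[2] = etle$be
  rot[3] = tle$bee
  rot[4] = le$beet
  rot[5] = e$beetl
  rot[6] = $beetle
Sorted (with $ < everything):
  sorted[0] = $beetle
  sorted[1] = beetle$
  sorted[2] = e$beetl
  sorted[3] = eetle$b
  sorted[4] = etle$be
  sorted[5] = le$beet
  sorted[6] = tle$bee
sorted[4] = etle$be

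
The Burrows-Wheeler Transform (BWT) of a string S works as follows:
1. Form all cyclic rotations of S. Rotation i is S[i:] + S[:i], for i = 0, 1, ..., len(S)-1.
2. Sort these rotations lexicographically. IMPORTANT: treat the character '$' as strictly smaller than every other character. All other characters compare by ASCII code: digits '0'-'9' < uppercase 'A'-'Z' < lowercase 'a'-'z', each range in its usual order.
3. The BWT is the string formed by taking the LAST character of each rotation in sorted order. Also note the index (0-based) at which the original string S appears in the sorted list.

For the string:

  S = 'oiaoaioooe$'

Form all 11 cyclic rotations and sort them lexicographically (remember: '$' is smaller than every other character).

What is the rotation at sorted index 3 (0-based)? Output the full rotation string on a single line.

All 11 rotations (rotation i = S[i:]+S[:i]):
  rot[0] = oiaoaioooe$
  rot[1] = iaoaioooe$o
  rot[2] = aoaioooe$oi
  rot[3] = oaioooe$oia
  rot[4] = aioooe$oiao
  rot[5] = ioooe$oiaoa
  rot[6] = oooe$oiaoai
  rot[7] = ooe$oiaoaio
  rot[8] = oe$oiaoaioo
  rot[9] = e$oiaoaiooo
  rot[10] = $oiaoaioooe
Sorted (with $ < everything):
  sorted[0] = $oiaoaioooe
  sorted[1] = aioooe$oiao
  sorted[2] = aoaioooe$oi
  sorted[3] = e$oiaoaiooo
  sorted[4] = iaoaioooe$o
  sorted[5] = ioooe$oiaoa
  sorted[6] = oaioooe$oia
  sorted[7] = oe$oiaoaioo
  sorted[8] = oiaoaioooe$
  sorted[9] = ooe$oiaoaio
  sorted[10] = oooe$oiaoai
sorted[3] = e$oiaoaiooo

Answer: e$oiaoaiooo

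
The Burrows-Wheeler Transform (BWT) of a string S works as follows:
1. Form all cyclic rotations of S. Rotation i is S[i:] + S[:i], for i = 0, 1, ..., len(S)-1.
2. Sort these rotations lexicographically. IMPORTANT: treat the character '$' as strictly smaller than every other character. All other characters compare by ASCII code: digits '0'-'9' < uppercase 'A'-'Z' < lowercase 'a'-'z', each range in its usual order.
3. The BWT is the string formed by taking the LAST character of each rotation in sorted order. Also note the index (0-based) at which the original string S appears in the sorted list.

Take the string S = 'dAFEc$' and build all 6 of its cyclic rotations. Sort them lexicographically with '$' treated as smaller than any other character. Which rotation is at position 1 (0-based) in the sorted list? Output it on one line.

Answer: AFEc$d

Derivation:
All 6 rotations (rotation i = S[i:]+S[:i]):
  rot[0] = dAFEc$
  rot[1] = AFEc$d
  rot[2] = FEc$dA
  rot[3] = Ec$dAF
  rot[4] = c$dAFE
  rot[5] = $dAFEc
Sorted (with $ < everything):
  sorted[0] = $dAFEc
  sorted[1] = AFEc$d
  sorted[2] = Ec$dAF
  sorted[3] = FEc$dA
  sorted[4] = c$dAFE
  sorted[5] = dAFEc$
sorted[1] = AFEc$d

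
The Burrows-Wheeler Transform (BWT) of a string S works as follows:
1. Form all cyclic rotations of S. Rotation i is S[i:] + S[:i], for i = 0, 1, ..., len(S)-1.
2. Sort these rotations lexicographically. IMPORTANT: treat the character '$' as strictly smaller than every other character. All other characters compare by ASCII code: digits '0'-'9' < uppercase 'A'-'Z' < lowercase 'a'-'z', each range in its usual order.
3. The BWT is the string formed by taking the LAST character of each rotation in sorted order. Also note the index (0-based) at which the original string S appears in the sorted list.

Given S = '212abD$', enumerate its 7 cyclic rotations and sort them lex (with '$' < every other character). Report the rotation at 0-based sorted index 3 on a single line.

All 7 rotations (rotation i = S[i:]+S[:i]):
  rot[0] = 212abD$
  rot[1] = 12abD$2
  rot[2] = 2abD$21
  rot[3] = abD$212
  rot[4] = bD$212a
  rot[5] = D$212ab
  rot[6] = $212abD
Sorted (with $ < everything):
  sorted[0] = $212abD
  sorted[1] = 12abD$2
  sorted[2] = 212abD$
  sorted[3] = 2abD$21
  sorted[4] = D$212ab
  sorted[5] = abD$212
  sorted[6] = bD$212a
sorted[3] = 2abD$21

Answer: 2abD$21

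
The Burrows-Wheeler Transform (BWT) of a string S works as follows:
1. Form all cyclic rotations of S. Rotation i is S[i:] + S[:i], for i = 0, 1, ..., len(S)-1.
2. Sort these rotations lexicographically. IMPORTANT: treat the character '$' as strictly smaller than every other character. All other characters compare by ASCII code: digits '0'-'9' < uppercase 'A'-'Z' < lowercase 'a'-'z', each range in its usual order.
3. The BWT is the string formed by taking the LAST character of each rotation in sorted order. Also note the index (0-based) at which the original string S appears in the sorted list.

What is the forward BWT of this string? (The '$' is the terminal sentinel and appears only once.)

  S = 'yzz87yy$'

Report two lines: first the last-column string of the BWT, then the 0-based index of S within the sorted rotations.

All 8 rotations (rotation i = S[i:]+S[:i]):
  rot[0] = yzz87yy$
  rot[1] = zz87yy$y
  rot[2] = z87yy$yz
  rot[3] = 87yy$yzz
  rot[4] = 7yy$yzz8
  rot[5] = yy$yzz87
  rot[6] = y$yzz87y
  rot[7] = $yzz87yy
Sorted (with $ < everything):
  sorted[0] = $yzz87yy  (last char: 'y')
  sorted[1] = 7yy$yzz8  (last char: '8')
  sorted[2] = 87yy$yzz  (last char: 'z')
  sorted[3] = y$yzz87y  (last char: 'y')
  sorted[4] = yy$yzz87  (last char: '7')
  sorted[5] = yzz87yy$  (last char: '$')
  sorted[6] = z87yy$yz  (last char: 'z')
  sorted[7] = zz87yy$y  (last char: 'y')
Last column: y8zy7$zy
Original string S is at sorted index 5

Answer: y8zy7$zy
5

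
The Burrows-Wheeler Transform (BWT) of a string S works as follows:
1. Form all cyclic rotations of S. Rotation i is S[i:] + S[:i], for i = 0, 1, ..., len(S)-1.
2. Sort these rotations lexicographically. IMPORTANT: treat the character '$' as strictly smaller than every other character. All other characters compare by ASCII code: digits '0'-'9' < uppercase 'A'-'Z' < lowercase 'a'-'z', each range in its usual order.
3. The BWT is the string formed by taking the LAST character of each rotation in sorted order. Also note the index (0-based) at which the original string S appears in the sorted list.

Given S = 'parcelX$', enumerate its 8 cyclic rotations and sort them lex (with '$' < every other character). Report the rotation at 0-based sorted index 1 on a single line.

All 8 rotations (rotation i = S[i:]+S[:i]):
  rot[0] = parcelX$
  rot[1] = arcelX$p
  rot[2] = rcelX$pa
  rot[3] = celX$par
  rot[4] = elX$parc
  rot[5] = lX$parce
  rot[6] = X$parcel
  rot[7] = $parcelX
Sorted (with $ < everything):
  sorted[0] = $parcelX
  sorted[1] = X$parcel
  sorted[2] = arcelX$p
  sorted[3] = celX$par
  sorted[4] = elX$parc
  sorted[5] = lX$parce
  sorted[6] = parcelX$
  sorted[7] = rcelX$pa
sorted[1] = X$parcel

Answer: X$parcel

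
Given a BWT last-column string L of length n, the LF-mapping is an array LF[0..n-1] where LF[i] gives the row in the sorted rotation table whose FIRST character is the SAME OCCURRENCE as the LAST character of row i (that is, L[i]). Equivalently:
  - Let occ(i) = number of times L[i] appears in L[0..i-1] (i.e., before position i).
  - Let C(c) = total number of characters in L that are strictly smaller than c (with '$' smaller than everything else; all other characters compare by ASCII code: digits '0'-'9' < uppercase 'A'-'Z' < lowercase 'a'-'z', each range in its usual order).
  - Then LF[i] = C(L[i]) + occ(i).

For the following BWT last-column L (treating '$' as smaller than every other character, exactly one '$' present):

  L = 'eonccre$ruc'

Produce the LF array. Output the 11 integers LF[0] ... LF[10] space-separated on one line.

Char counts: '$':1, 'c':3, 'e':2, 'n':1, 'o':1, 'r':2, 'u':1
C (first-col start): C('$')=0, C('c')=1, C('e')=4, C('n')=6, C('o')=7, C('r')=8, C('u')=10
L[0]='e': occ=0, LF[0]=C('e')+0=4+0=4
L[1]='o': occ=0, LF[1]=C('o')+0=7+0=7
L[2]='n': occ=0, LF[2]=C('n')+0=6+0=6
L[3]='c': occ=0, LF[3]=C('c')+0=1+0=1
L[4]='c': occ=1, LF[4]=C('c')+1=1+1=2
L[5]='r': occ=0, LF[5]=C('r')+0=8+0=8
L[6]='e': occ=1, LF[6]=C('e')+1=4+1=5
L[7]='$': occ=0, LF[7]=C('$')+0=0+0=0
L[8]='r': occ=1, LF[8]=C('r')+1=8+1=9
L[9]='u': occ=0, LF[9]=C('u')+0=10+0=10
L[10]='c': occ=2, LF[10]=C('c')+2=1+2=3

Answer: 4 7 6 1 2 8 5 0 9 10 3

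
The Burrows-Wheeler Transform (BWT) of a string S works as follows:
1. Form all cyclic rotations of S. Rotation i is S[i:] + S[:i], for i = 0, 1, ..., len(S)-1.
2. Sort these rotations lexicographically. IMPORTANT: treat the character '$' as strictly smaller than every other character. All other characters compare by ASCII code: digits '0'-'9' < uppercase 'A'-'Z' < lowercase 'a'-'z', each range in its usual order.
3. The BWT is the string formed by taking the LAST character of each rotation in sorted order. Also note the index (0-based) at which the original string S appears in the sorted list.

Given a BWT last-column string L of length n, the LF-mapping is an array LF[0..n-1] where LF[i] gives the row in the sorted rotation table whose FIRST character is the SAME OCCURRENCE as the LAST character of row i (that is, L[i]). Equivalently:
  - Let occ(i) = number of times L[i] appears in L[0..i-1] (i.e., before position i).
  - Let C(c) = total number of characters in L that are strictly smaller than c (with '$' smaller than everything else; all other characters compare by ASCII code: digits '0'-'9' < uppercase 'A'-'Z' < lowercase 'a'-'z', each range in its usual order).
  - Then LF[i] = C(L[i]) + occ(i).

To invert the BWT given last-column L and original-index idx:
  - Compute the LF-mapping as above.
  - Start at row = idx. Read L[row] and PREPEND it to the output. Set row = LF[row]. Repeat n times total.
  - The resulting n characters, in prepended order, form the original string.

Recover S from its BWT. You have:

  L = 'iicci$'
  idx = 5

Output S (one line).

LF mapping: 3 4 1 2 5 0
Walk LF starting at row 5, prepending L[row]:
  step 1: row=5, L[5]='$', prepend. Next row=LF[5]=0
  step 2: row=0, L[0]='i', prepend. Next row=LF[0]=3
  step 3: row=3, L[3]='c', prepend. Next row=LF[3]=2
  step 4: row=2, L[2]='c', prepend. Next row=LF[2]=1
  step 5: row=1, L[1]='i', prepend. Next row=LF[1]=4
  step 6: row=4, L[4]='i', prepend. Next row=LF[4]=5
Reversed output: iicci$

Answer: iicci$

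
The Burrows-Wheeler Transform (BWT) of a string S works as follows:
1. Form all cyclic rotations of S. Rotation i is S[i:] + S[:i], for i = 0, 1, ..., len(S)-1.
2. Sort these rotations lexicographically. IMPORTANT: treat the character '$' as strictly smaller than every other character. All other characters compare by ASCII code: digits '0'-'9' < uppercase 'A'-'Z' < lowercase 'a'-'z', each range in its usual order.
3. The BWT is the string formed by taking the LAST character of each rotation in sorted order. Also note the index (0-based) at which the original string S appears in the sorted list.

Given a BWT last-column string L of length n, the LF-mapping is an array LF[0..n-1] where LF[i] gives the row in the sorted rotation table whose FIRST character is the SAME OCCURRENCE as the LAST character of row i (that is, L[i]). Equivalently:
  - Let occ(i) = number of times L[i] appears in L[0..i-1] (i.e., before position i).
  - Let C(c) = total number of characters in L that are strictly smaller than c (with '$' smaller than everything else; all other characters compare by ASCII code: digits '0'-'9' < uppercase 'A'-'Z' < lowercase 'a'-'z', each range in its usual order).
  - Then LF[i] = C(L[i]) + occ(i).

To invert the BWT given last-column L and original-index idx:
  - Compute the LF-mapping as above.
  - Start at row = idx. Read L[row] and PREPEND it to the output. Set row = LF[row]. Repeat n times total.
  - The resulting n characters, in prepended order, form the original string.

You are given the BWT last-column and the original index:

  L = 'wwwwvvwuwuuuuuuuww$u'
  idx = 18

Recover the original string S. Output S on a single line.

LF mapping: 12 13 14 15 10 11 16 1 17 2 3 4 5 6 7 8 18 19 0 9
Walk LF starting at row 18, prepending L[row]:
  step 1: row=18, L[18]='$', prepend. Next row=LF[18]=0
  step 2: row=0, L[0]='w', prepend. Next row=LF[0]=12
  step 3: row=12, L[12]='u', prepend. Next row=LF[12]=5
  step 4: row=5, L[5]='v', prepend. Next row=LF[5]=11
  step 5: row=11, L[11]='u', prepend. Next row=LF[11]=4
  step 6: row=4, L[4]='v', prepend. Next row=LF[4]=10
  step 7: row=10, L[10]='u', prepend. Next row=LF[10]=3
  step 8: row=3, L[3]='w', prepend. Next row=LF[3]=15
  step 9: row=15, L[15]='u', prepend. Next row=LF[15]=8
  step 10: row=8, L[8]='w', prepend. Next row=LF[8]=17
  step 11: row=17, L[17]='w', prepend. Next row=LF[17]=19
  step 12: row=19, L[19]='u', prepend. Next row=LF[19]=9
  step 13: row=9, L[9]='u', prepend. Next row=LF[9]=2
  step 14: row=2, L[2]='w', prepend. Next row=LF[2]=14
  step 15: row=14, L[14]='u', prepend. Next row=LF[14]=7
  step 16: row=7, L[7]='u', prepend. Next row=LF[7]=1
  step 17: row=1, L[1]='w', prepend. Next row=LF[1]=13
  step 18: row=13, L[13]='u', prepend. Next row=LF[13]=6
  step 19: row=6, L[6]='w', prepend. Next row=LF[6]=16
  step 20: row=16, L[16]='w', prepend. Next row=LF[16]=18
Reversed output: wwuwuuwuuwwuwuvuvuw$

Answer: wwuwuuwuuwwuwuvuvuw$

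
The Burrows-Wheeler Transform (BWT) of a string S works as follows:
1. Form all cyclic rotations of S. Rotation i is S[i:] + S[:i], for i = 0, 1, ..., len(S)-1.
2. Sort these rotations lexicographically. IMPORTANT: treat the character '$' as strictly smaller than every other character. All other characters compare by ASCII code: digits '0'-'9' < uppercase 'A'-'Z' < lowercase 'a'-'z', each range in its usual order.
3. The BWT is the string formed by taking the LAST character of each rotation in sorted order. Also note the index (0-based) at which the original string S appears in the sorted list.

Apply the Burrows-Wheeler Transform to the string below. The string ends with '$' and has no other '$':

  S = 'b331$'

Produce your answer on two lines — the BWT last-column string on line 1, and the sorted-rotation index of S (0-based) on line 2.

All 5 rotations (rotation i = S[i:]+S[:i]):
  rot[0] = b331$
  rot[1] = 331$b
  rot[2] = 31$b3
  rot[3] = 1$b33
  rot[4] = $b331
Sorted (with $ < everything):
  sorted[0] = $b331  (last char: '1')
  sorted[1] = 1$b33  (last char: '3')
  sorted[2] = 31$b3  (last char: '3')
  sorted[3] = 331$b  (last char: 'b')
  sorted[4] = b331$  (last char: '$')
Last column: 133b$
Original string S is at sorted index 4

Answer: 133b$
4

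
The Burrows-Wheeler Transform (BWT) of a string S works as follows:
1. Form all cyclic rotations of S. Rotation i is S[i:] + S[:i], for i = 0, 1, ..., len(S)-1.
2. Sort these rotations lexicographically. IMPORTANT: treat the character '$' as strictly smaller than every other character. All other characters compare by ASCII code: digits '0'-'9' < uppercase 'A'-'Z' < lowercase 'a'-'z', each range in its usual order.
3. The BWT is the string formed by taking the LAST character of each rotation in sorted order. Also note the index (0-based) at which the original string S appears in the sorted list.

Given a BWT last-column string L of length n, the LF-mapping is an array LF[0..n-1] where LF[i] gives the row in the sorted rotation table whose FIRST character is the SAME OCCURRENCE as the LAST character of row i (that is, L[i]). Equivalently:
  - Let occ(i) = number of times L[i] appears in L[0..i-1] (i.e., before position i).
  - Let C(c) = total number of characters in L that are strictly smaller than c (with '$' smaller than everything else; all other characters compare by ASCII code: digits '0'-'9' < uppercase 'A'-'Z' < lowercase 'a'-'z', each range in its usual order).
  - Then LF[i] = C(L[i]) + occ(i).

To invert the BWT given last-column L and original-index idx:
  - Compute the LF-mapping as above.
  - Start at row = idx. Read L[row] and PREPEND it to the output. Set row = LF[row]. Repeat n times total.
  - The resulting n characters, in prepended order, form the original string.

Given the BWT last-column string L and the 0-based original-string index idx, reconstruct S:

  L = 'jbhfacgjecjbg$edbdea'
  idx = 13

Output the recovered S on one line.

LF mapping: 17 3 16 13 1 6 14 18 10 7 19 4 15 0 11 8 5 9 12 2
Walk LF starting at row 13, prepending L[row]:
  step 1: row=13, L[13]='$', prepend. Next row=LF[13]=0
  step 2: row=0, L[0]='j', prepend. Next row=LF[0]=17
  step 3: row=17, L[17]='d', prepend. Next row=LF[17]=9
  step 4: row=9, L[9]='c', prepend. Next row=LF[9]=7
  step 5: row=7, L[7]='j', prepend. Next row=LF[7]=18
  step 6: row=18, L[18]='e', prepend. Next row=LF[18]=12
  step 7: row=12, L[12]='g', prepend. Next row=LF[12]=15
  step 8: row=15, L[15]='d', prepend. Next row=LF[15]=8
  step 9: row=8, L[8]='e', prepend. Next row=LF[8]=10
  step 10: row=10, L[10]='j', prepend. Next row=LF[10]=19
  step 11: row=19, L[19]='a', prepend. Next row=LF[19]=2
  step 12: row=2, L[2]='h', prepend. Next row=LF[2]=16
  step 13: row=16, L[16]='b', prepend. Next row=LF[16]=5
  step 14: row=5, L[5]='c', prepend. Next row=LF[5]=6
  step 15: row=6, L[6]='g', prepend. Next row=LF[6]=14
  step 16: row=14, L[14]='e', prepend. Next row=LF[14]=11
  step 17: row=11, L[11]='b', prepend. Next row=LF[11]=4
  step 18: row=4, L[4]='a', prepend. Next row=LF[4]=1
  step 19: row=1, L[1]='b', prepend. Next row=LF[1]=3
  step 20: row=3, L[3]='f', prepend. Next row=LF[3]=13
Reversed output: fbabegcbhajedgejcdj$

Answer: fbabegcbhajedgejcdj$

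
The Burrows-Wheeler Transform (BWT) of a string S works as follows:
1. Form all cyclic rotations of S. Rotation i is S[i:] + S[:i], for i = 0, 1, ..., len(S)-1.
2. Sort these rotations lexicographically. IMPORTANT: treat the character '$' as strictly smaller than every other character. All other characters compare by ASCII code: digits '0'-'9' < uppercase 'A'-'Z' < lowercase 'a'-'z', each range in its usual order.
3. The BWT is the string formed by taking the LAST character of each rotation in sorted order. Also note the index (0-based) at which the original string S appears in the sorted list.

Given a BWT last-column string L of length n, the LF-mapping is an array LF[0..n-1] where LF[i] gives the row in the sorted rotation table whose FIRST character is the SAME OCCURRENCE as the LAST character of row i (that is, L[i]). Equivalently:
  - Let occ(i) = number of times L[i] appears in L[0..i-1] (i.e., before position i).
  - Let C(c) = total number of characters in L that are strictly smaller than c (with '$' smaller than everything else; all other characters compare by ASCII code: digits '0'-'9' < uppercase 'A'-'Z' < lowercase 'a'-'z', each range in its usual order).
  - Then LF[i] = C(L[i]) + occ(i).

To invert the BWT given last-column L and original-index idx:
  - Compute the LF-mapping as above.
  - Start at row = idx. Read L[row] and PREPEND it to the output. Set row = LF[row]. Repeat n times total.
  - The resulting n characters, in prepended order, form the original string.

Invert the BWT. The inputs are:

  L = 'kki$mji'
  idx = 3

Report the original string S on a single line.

Answer: jkiimk$

Derivation:
LF mapping: 4 5 1 0 6 3 2
Walk LF starting at row 3, prepending L[row]:
  step 1: row=3, L[3]='$', prepend. Next row=LF[3]=0
  step 2: row=0, L[0]='k', prepend. Next row=LF[0]=4
  step 3: row=4, L[4]='m', prepend. Next row=LF[4]=6
  step 4: row=6, L[6]='i', prepend. Next row=LF[6]=2
  step 5: row=2, L[2]='i', prepend. Next row=LF[2]=1
  step 6: row=1, L[1]='k', prepend. Next row=LF[1]=5
  step 7: row=5, L[5]='j', prepend. Next row=LF[5]=3
Reversed output: jkiimk$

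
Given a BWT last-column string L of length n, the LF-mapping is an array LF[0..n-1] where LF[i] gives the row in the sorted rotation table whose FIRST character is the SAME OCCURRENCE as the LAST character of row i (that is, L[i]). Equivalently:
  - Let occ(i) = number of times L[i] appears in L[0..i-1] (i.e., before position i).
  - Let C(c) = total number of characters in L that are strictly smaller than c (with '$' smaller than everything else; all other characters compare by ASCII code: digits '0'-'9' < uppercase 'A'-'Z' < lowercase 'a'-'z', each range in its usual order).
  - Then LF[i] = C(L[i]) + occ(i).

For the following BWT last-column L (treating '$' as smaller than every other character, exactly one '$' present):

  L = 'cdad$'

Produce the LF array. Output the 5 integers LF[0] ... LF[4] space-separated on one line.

Answer: 2 3 1 4 0

Derivation:
Char counts: '$':1, 'a':1, 'c':1, 'd':2
C (first-col start): C('$')=0, C('a')=1, C('c')=2, C('d')=3
L[0]='c': occ=0, LF[0]=C('c')+0=2+0=2
L[1]='d': occ=0, LF[1]=C('d')+0=3+0=3
L[2]='a': occ=0, LF[2]=C('a')+0=1+0=1
L[3]='d': occ=1, LF[3]=C('d')+1=3+1=4
L[4]='$': occ=0, LF[4]=C('$')+0=0+0=0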